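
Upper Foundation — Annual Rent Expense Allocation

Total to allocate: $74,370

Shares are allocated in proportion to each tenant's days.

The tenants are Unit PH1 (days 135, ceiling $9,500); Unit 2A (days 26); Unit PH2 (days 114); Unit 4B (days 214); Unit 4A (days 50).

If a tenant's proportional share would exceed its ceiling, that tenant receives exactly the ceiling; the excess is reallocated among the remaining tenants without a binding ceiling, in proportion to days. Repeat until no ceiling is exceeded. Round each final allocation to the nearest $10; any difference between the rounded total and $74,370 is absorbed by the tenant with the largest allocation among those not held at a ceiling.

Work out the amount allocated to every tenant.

Unit PH1: $9,500; Unit 2A: $4,170; Unit PH2: $18,300; Unit 4B: $34,370; Unit 4A: $8,030

Sum of days: 539.
Proportional shares (ignoring caps): Unit PH1 18,626.99; Unit 2A 3,587.42; Unit PH2 15,729.46; Unit 4B 29,527.24; Unit 4A 6,898.89.
Capped: Unit PH1 ($9,500); remaining pool $64,870 reallocated over remaining days 404.
Remaining shares: Unit 2A 4,174.80 → $4,170; Unit PH2 18,304.90 → $18,300; Unit 4B 34,361.83 → $34,360; Unit 4A 8,028.47 → $8,030.
Rounding difference +$10 applied to Unit 4B → $34,370.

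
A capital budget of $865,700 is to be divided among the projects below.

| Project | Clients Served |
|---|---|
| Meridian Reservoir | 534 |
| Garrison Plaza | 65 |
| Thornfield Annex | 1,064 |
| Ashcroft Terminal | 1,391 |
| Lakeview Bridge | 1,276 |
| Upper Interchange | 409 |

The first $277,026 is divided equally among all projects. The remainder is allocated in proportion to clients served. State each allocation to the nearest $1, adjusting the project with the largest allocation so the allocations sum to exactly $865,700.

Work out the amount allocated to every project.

$277,026 shared equally gives $46,171 per project.
Remainder $588,674 by clients served (total 4,739): Meridian Reservoir 66,332.96 → $66,333; Garrison Plaza 8,074.24 → $8,074; Thornfield Annex 132,169.05 → $132,169; Ashcroft Terminal 172,788.68 → $172,789; Lakeview Bridge 158,503.49 → $158,503; Upper Interchange 50,805.58 → $50,806.
Totals: Meridian Reservoir $46,171 + $66,333 = $112,504; Garrison Plaza $46,171 + $8,074 = $54,245; Thornfield Annex $46,171 + $132,169 = $178,340; Ashcroft Terminal $46,171 + $172,789 = $218,960; Lakeview Bridge $46,171 + $158,503 = $204,674; Upper Interchange $46,171 + $50,806 = $96,977.

Meridian Reservoir: $112,504 | Garrison Plaza: $54,245 | Thornfield Annex: $178,340 | Ashcroft Terminal: $218,960 | Lakeview Bridge: $204,674 | Upper Interchange: $96,977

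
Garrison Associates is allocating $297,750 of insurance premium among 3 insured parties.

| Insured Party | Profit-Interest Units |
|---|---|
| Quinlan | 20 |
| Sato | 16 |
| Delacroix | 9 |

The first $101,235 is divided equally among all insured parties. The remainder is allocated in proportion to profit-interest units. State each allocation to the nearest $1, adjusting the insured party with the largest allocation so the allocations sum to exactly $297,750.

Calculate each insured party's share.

Quinlan: $121,085 | Sato: $103,617 | Delacroix: $73,048

Equal tier: $101,235 ÷ 3 = $33,745 apiece.
Remainder $196,515 by profit-interest units (total 45): Quinlan 87,340.00 → $87,340; Sato 69,872.00 → $69,872; Delacroix 39,303.00 → $39,303.
Totals: Quinlan $33,745 + $87,340 = $121,085; Sato $33,745 + $69,872 = $103,617; Delacroix $33,745 + $39,303 = $73,048.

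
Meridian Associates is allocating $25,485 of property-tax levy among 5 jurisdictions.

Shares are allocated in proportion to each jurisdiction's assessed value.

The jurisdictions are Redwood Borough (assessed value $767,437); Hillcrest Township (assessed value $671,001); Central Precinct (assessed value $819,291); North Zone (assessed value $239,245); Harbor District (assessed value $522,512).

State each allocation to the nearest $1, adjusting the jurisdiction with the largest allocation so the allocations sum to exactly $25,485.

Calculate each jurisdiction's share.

Redwood Borough: $6,477 | Hillcrest Township: $5,663 | Central Precinct: $6,916 | North Zone: $2,019 | Harbor District: $4,410

Sum of assessed value: 3,019,486.
Unrounded shares: Redwood Borough 767,437/3,019,486 × $25,485 = 6,477.31; Hillcrest Township 671,001/3,019,486 × $25,485 = 5,663.37; Central Precinct 819,291/3,019,486 × $25,485 = 6,914.96; North Zone 239,245/3,019,486 × $25,485 = 2,019.27; Harbor District 522,512/3,019,486 × $25,485 = 4,410.09.
Rounded to nearest $1: Redwood Borough $6,477; Hillcrest Township $5,663; Central Precinct $6,915; North Zone $2,019; Harbor District $4,410. Sum = $25,484.
Difference $25,485 − $25,484 = +$1 applied to largest allocation (Central Precinct): Central Precinct becomes $6,916.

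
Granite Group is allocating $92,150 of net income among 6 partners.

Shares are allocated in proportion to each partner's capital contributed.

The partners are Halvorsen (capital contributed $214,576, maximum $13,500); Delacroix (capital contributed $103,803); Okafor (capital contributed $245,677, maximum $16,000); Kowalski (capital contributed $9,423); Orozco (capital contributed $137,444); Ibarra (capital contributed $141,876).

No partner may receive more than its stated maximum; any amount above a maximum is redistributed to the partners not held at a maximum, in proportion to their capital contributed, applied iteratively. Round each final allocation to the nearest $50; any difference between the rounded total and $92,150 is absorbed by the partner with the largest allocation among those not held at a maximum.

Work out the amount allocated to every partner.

Halvorsen: $13,500; Delacroix: $16,550; Okafor: $16,000; Kowalski: $1,500; Orozco: $21,950; Ibarra: $22,650

Capital contributed total: 852,799.
Proportional shares (ignoring caps): Halvorsen 23,186.21; Delacroix 11,216.53; Okafor 26,546.86; Kowalski 1,018.21; Orozco 14,851.64; Ibarra 15,330.54.
Held at cap: Halvorsen ($13,500), Okafor ($16,000); residual $62,650 reallocated over remaining capital contributed 392,546.
Remaining shares: Delacroix 16,566.87 → $16,550; Kowalski 1,503.90 → $1,500; Orozco 21,935.94 → $21,950; Ibarra 22,643.29 → $22,650.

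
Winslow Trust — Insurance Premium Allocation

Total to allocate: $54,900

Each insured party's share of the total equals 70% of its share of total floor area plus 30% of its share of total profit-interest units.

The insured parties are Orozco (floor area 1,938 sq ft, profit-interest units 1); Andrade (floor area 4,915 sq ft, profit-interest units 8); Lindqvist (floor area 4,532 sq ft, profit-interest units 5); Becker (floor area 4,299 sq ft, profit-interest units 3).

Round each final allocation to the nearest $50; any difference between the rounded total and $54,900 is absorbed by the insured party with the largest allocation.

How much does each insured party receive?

Orozco: $5,700 | Andrade: $19,800 | Lindqvist: $15,950 | Becker: $13,450

Floor area total 15,684; profit-interest units total 17.
Combined weights (70% floor area + 30% profit-interest units): Orozco 0.1041; Andrade 0.3605; Lindqvist 0.2905; Becker 0.2448.
Pro-rata amounts: Orozco 5,717.44; Andrade 19,793.65; Lindqvist 15,948.73; Becker 13,440.17.
Rounded to nearest $50: Orozco $5,700; Andrade $19,800; Lindqvist $15,950; Becker $13,450. Sum = $54,900.
Sum already equals the total — no adjustment.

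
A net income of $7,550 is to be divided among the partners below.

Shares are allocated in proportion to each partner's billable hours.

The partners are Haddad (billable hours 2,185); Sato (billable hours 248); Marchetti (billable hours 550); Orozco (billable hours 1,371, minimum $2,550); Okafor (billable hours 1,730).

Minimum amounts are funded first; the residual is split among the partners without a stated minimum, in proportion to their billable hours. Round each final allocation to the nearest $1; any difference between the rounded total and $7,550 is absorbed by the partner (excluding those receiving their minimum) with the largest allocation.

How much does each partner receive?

Fund the minimums — Orozco $2,550. Residual $5,000.
Residual split over remaining billable hours 4,713: Haddad 2,318.06 → $2,318; Sato 263.10 → $263; Marchetti 583.49 → $583; Okafor 1,835.35 → $1,835.
Rounding difference +$1 applied to Haddad → $2,319.

Haddad: $2,319; Sato: $263; Marchetti: $583; Orozco: $2,550; Okafor: $1,835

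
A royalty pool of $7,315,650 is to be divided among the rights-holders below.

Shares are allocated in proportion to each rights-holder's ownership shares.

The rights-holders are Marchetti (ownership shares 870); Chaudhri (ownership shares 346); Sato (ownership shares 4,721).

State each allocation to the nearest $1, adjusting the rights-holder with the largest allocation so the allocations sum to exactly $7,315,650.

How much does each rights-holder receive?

Ownership shares total: 5,937.
Pro-rata amounts: Marchetti 870/5,937 × $7,315,650 = 1,072,025.52; Chaudhri 346/5,937 × $7,315,650 = 426,345.78; Sato 4,721/5,937 × $7,315,650 = 5,817,278.70.
Rounded to nearest $1: Marchetti $1,072,026; Chaudhri $426,346; Sato $5,817,279. Sum = $7,315,651.
Difference $7,315,650 − $7,315,651 = −$1 applied to largest allocation (Sato): Sato becomes $5,817,278.

Marchetti: $1,072,026 | Chaudhri: $426,346 | Sato: $5,817,278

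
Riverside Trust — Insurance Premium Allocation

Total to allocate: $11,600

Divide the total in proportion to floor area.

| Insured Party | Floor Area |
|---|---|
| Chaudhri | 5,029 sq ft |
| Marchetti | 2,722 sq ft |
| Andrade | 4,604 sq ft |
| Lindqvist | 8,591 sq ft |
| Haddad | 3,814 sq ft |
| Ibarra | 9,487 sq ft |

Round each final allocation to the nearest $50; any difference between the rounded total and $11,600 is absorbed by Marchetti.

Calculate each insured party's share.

Chaudhri: $1,700; Marchetti: $950; Andrade: $1,550; Lindqvist: $2,900; Haddad: $1,300; Ibarra: $3,200

Combined floor area = 34,247.
Proportional shares: Chaudhri 5,029/34,247 × $11,600 = 1,703.40; Marchetti 2,722/34,247 × $11,600 = 921.98; Andrade 4,604/34,247 × $11,600 = 1,559.45; Lindqvist 8,591/34,247 × $11,600 = 2,909.91; Haddad 3,814/34,247 × $11,600 = 1,291.86; Ibarra 9,487/34,247 × $11,600 = 3,213.40.
At nearest $50: Chaudhri $1,700; Marchetti $900; Andrade $1,550; Lindqvist $2,900; Haddad $1,300; Ibarra $3,200. Sum = $11,550.
Difference $11,600 − $11,550 = +$50 applied to Marchetti: Marchetti becomes $950.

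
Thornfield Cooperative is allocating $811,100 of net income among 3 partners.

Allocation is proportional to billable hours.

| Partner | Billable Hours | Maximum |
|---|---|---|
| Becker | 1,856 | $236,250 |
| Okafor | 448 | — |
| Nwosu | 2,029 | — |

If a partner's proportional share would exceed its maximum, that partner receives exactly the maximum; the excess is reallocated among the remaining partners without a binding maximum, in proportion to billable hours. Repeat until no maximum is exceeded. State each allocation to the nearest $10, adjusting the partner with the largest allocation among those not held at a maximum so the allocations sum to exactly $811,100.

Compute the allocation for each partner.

Becker: $236,250 · Okafor: $103,970 · Nwosu: $470,880

Sum of billable hours: 4,333.
Pro-rata shares before constraints: Becker 347,427.09; Okafor 83,861.71; Nwosu 379,811.19.
Capped: Becker ($236,250); balance $574,850 reallocated over remaining billable hours 2,477.
Remaining shares: Okafor 103,969.64 → $103,970; Nwosu 470,880.36 → $470,880.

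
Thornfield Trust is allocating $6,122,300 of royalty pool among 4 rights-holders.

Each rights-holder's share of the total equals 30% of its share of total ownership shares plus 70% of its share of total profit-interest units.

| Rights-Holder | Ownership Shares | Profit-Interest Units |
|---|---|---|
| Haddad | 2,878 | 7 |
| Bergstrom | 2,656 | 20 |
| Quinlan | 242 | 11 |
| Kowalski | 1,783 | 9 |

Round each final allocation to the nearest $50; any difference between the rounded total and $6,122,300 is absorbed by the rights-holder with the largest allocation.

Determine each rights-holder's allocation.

Ownership shares total 7,559; profit-interest units total 47.
Composite weights (30% ownership shares + 70% profit-interest units): Haddad 0.2185; Bergstrom 0.4033; Quinlan 0.1734; Kowalski 0.2048.
Proportional shares: Haddad 1,337,580.37; Bergstrom 2,469,020.18; Quinlan 1,061,816.40; Kowalski 1,253,883.05.
After rounding ($50): Haddad $1,337,600; Bergstrom $2,469,000; Quinlan $1,061,800; Kowalski $1,253,900. Sum = $6,122,300.
Rounded total matches; no reconciliation needed.

Haddad: $1,337,600; Bergstrom: $2,469,000; Quinlan: $1,061,800; Kowalski: $1,253,900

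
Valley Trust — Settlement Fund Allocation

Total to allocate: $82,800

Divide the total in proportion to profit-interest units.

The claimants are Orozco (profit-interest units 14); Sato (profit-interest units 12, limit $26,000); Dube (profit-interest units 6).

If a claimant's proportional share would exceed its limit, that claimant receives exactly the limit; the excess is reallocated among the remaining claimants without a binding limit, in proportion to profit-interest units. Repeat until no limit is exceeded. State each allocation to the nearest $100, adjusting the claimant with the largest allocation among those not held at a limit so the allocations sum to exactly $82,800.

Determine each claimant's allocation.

Combined profit-interest units = 32.
Proportional shares (ignoring caps): Orozco 36,225.00; Sato 31,050.00; Dube 15,525.00.
Held at cap: Sato ($26,000); balance $56,800 reallocated over remaining profit-interest units 20.
Redistributed shares: Orozco 39,760.00 → $39,800; Dube 17,040.00 → $17,000.

Orozco: $39,800; Sato: $26,000; Dube: $17,000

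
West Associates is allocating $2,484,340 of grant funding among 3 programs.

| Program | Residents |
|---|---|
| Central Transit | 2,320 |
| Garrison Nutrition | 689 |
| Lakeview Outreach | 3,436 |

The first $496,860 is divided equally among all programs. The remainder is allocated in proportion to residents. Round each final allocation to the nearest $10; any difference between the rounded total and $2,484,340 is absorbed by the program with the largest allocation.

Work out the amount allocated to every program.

First tranche $496,860 split equally: $165,620 each.
Remainder $1,987,480 by residents (total 6,445): Central Transit 715,431.12 → $715,430; Garrison Nutrition 212,470.71 → $212,470; Lakeview Outreach 1,059,578.17 → $1,059,580.
Totals: Central Transit $165,620 + $715,430 = $881,050; Garrison Nutrition $165,620 + $212,470 = $378,090; Lakeview Outreach $165,620 + $1,059,580 = $1,225,200.

Central Transit: $881,050; Garrison Nutrition: $378,090; Lakeview Outreach: $1,225,200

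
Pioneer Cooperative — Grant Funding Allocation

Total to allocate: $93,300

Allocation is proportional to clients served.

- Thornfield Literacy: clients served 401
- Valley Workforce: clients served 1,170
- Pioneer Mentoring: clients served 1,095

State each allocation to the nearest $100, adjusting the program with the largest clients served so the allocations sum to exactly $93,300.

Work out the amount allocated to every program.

Thornfield Literacy: $14,000; Valley Workforce: $41,000; Pioneer Mentoring: $38,300

Combined clients served = 2,666.
Pro-rata amounts: Thornfield Literacy 401/2,666 × $93,300 = 14,033.50; Valley Workforce 1,170/2,666 × $93,300 = 40,945.61; Pioneer Mentoring 1,095/2,666 × $93,300 = 38,320.89.
At nearest $100: Thornfield Literacy $14,000; Valley Workforce $40,900; Pioneer Mentoring $38,300. Sum = $93,200.
Difference $93,300 − $93,200 = +$100 applied to largest clients served (Valley Workforce): Valley Workforce becomes $41,000.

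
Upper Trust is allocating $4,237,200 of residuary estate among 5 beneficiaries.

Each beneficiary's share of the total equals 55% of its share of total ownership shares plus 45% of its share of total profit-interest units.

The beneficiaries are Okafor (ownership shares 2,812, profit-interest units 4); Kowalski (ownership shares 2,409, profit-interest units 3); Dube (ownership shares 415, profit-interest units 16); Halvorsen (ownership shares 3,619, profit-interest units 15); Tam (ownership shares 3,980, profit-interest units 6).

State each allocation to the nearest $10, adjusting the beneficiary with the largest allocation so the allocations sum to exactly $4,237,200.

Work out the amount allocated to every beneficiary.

Okafor: $668,490; Kowalski: $554,190; Dube: $766,430; Halvorsen: $1,287,270; Tam: $960,820

Ownership shares total 13,235; profit-interest units total 44.
Blended shares (55% ownership shares + 45% profit-interest units): Okafor 0.1578; Kowalski 0.1308; Dube 0.1809; Halvorsen 0.3038; Tam 0.2268.
Unrounded shares: Okafor 668,485.71; Kowalski 554,189.22; Dube 766,434.49; Halvorsen 1,287,269.79; Tam 960,820.79.
Rounded to nearest $10: Okafor $668,490; Kowalski $554,190; Dube $766,430; Halvorsen $1,287,270; Tam $960,820. Sum = $4,237,200.
Rounded total matches; no reconciliation needed.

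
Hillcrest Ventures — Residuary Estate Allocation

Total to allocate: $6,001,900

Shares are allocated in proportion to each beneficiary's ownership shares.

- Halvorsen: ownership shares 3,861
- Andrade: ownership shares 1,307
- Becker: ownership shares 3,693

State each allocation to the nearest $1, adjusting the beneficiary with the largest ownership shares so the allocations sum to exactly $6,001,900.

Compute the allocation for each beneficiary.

Ownership shares total: 3,861 + 1,307 + 3,693 = 8,861.
Proportional shares: Halvorsen 2,615,205.496; Andrade 885,281.94; Becker 2,501,412.56.
At nearest $1: Halvorsen $2,615,205; Andrade $885,282; Becker $2,501,413. Sum = $6,001,900.
Rounded total matches; no reconciliation needed.

Halvorsen: $2,615,205 · Andrade: $885,282 · Becker: $2,501,413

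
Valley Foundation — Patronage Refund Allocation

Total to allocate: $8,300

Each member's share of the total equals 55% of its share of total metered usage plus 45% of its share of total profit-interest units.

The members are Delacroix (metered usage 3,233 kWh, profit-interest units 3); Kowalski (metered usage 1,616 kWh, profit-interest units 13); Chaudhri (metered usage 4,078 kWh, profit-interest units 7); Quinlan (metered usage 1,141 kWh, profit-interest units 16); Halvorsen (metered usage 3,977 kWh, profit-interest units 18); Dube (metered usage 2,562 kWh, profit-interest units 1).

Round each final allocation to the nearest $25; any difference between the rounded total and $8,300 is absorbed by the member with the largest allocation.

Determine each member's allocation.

Metered usage total 16,607; profit-interest units total 58.
Composite weights (55% metered usage + 45% profit-interest units): Delacroix 0.1303; Kowalski 0.1544; Chaudhri 0.1894; Quinlan 0.1619; Halvorsen 0.2714; Dube 0.0926.
Proportional shares: Delacroix 1,081.89; Kowalski 1,281.37; Chaudhri 1,571.75; Quinlan 1,343.99; Halvorsen 2,252.35; Dube 768.65.
Rounded to nearest $25: Delacroix $1,075; Kowalski $1,275; Chaudhri $1,575; Quinlan $1,350; Halvorsen $2,250; Dube $775. Sum = $8,300.
Rounded total matches; no reconciliation needed.

Delacroix: $1,075; Kowalski: $1,275; Chaudhri: $1,575; Quinlan: $1,350; Halvorsen: $2,250; Dube: $775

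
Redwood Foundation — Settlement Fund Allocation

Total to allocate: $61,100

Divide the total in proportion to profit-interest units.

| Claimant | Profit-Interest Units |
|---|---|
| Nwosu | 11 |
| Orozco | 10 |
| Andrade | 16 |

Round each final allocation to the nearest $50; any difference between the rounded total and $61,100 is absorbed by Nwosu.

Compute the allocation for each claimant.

Combined profit-interest units = 37.
Proportional shares: Nwosu 11/37 × $61,100 = 18,164.86; Orozco 10/37 × $61,100 = 16,513.51; Andrade 16/37 × $61,100 = 26,421.62.
At nearest $50: Nwosu $18,150; Orozco $16,500; Andrade $26,400. Sum = $61,050.
Difference $61,100 − $61,050 = +$50 applied to Nwosu: Nwosu becomes $18,200.

Nwosu: $18,200; Orozco: $16,500; Andrade: $26,400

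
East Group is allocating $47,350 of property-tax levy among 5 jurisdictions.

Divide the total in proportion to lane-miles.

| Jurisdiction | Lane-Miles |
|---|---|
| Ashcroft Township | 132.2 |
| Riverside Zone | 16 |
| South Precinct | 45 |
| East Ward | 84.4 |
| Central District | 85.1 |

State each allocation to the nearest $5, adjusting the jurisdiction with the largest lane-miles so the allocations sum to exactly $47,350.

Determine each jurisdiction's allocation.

Ashcroft Township: $17,255 | Riverside Zone: $2,090 | South Precinct: $5,875 | East Ward: $11,020 | Central District: $11,110

Lane-miles total: 362.7.
Unrounded shares: Ashcroft Township 132.2/362.7 × $47,350 = 17,258.53; Riverside Zone 16/362.7 × $47,350 = 2,088.78; South Precinct 45/362.7 × $47,350 = 5,874.69; East Ward 84.4/362.7 × $47,350 = 11,018.31; Central District 85.1/362.7 × $47,350 = 11,109.69.
After rounding ($5): Ashcroft Township $17,260; Riverside Zone $2,090; South Precinct $5,875; East Ward $11,020; Central District $11,110. Sum = $47,355.
Difference $47,350 − $47,355 = −$5 applied to largest lane-miles (Ashcroft Township): Ashcroft Township becomes $17,255.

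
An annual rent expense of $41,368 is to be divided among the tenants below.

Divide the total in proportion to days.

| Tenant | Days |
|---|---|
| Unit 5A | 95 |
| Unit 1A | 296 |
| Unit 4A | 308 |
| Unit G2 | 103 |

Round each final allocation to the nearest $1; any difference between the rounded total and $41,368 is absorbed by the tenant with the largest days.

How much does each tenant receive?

Sum of days: 95 + 296 + 308 + 103 = 802.
Pro-rata amounts: Unit 5A 4,900.20; Unit 1A 15,267.99; Unit 4A 15,886.96; Unit G2 5,312.85.
At nearest $1: Unit 5A $4,900; Unit 1A $15,268; Unit 4A $15,887; Unit G2 $5,313. Sum = $41,368.
Rounded total matches; no reconciliation needed.

Unit 5A: $4,900 · Unit 1A: $15,268 · Unit 4A: $15,887 · Unit G2: $5,313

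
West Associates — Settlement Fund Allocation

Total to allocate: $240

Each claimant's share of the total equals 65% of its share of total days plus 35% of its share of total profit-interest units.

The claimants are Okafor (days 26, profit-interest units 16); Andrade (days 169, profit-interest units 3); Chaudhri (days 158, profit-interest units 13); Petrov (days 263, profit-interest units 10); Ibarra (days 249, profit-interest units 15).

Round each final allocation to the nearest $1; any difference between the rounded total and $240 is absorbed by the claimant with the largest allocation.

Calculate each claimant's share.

Okafor: $28 · Andrade: $35 · Chaudhri: $48 · Petrov: $62 · Ibarra: $67

Days total 865; profit-interest units total 57.
Composite weights (65% days + 35% profit-interest units): Okafor 0.1178; Andrade 0.1454; Chaudhri 0.1986; Petrov 0.2590; Ibarra 0.2792.
Raw shares: Okafor 28.27; Andrade 34.90; Chaudhri 47.65; Petrov 62.17; Ibarra 67.01.
At nearest $1: Okafor $28; Andrade $35; Chaudhri $48; Petrov $62; Ibarra $67. Sum = $240.
Rounded total matches; no reconciliation needed.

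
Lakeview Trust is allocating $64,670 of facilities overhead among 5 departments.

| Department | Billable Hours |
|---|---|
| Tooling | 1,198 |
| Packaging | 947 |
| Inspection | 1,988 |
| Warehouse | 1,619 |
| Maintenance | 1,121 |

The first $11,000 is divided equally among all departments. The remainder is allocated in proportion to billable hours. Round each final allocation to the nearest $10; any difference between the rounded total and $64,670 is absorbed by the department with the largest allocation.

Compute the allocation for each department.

$11,000 shared equally gives $2,200 per department.
Remainder $53,670 by billable hours (total 6,873): Tooling 9,354.96 → $9,350; Packaging 7,394.95 → $7,390; Inspection 15,523.93 → $15,520; Warehouse 12,642.47 → $12,640; Maintenance 8,753.68 → $8,750.
Rounding difference +$20 on remainder applied to Inspection.
Totals: Tooling $2,200 + $9,350 = $11,550; Packaging $2,200 + $7,390 = $9,590; Inspection $2,200 + $15,540 = $17,740; Warehouse $2,200 + $12,640 = $14,840; Maintenance $2,200 + $8,750 = $10,950.

Tooling: $11,550 · Packaging: $9,590 · Inspection: $17,740 · Warehouse: $14,840 · Maintenance: $10,950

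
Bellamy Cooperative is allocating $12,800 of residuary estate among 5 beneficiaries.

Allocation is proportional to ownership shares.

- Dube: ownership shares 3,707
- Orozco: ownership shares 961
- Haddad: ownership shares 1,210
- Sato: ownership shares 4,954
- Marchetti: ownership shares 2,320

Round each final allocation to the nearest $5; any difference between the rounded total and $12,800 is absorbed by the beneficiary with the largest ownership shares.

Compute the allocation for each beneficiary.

Total ownership shares = 13,152.
Unrounded shares: Dube 3,707/13,152 × $12,800 = 3,607.79; Orozco 961/13,152 × $12,800 = 935.28; Haddad 1,210/13,152 × $12,800 = 1,177.62; Sato 4,954/13,152 × $12,800 = 4,821.41; Marchetti 2,320/13,152 × $12,800 = 2,257.91.
At nearest $5: Dube $3,610; Orozco $935; Haddad $1,180; Sato $4,820; Marchetti $2,260. Sum = $12,805.
Difference $12,800 − $12,805 = −$5 applied to largest ownership shares (Sato): Sato becomes $4,815.

Dube: $3,610; Orozco: $935; Haddad: $1,180; Sato: $4,815; Marchetti: $2,260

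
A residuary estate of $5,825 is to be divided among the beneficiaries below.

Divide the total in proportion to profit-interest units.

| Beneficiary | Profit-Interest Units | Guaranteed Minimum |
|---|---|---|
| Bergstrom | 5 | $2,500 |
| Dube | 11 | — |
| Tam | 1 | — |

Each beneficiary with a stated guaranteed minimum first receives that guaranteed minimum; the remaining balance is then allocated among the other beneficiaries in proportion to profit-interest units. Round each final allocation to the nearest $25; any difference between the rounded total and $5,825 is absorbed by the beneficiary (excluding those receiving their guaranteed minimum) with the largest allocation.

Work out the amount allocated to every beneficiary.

Minimums first: Bergstrom $2,500. Balance $3,325.
Balance split over remaining profit-interest units 12: Dube 3,047.92 → $3,050; Tam 277.08 → $275.

Bergstrom: $2,500 · Dube: $3,050 · Tam: $275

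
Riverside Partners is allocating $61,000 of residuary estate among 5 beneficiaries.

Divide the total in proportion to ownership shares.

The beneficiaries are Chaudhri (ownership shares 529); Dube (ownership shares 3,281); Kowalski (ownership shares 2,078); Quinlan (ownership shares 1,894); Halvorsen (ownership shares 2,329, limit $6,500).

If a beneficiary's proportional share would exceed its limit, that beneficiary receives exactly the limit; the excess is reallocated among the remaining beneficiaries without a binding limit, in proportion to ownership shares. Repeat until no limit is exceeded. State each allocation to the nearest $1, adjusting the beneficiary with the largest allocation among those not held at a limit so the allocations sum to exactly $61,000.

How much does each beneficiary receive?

Combined ownership shares = 10,111.
Pro-rata shares before constraints: Chaudhri 3,191.47; Dube 19,794.38; Kowalski 12,536.64; Quinlan 11,426.57; Halvorsen 14,050.93.
Held at cap: Halvorsen ($6,500); residual $54,500 reallocated over remaining ownership shares 7,782.
Shares after redistribution: Chaudhri 3,704.77 → $3,705; Dube 22,977.96 → $22,978; Kowalski 14,552.94 → $14,553; Quinlan 13,264.33 → $13,264.

Chaudhri: $3,705; Dube: $22,978; Kowalski: $14,553; Quinlan: $13,264; Halvorsen: $6,500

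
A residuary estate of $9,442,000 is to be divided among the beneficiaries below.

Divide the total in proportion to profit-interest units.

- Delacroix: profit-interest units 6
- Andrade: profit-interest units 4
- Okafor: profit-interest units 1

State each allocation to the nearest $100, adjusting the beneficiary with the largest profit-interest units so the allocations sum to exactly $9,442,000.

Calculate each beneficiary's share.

Combined profit-interest units = 11.
Raw shares: Delacroix 6/11 × $9,442,000 = 5,150,181.82; Andrade 4/11 × $9,442,000 = 3,433,454.55; Okafor 1/11 × $9,442,000 = 858,363.64.
At nearest $100: Delacroix $5,150,200; Andrade $3,433,500; Okafor $858,400. Sum = $9,442,100.
Difference $9,442,000 − $9,442,100 = −$100 applied to largest profit-interest units (Delacroix): Delacroix becomes $5,150,100.

Delacroix: $5,150,100 · Andrade: $3,433,500 · Okafor: $858,400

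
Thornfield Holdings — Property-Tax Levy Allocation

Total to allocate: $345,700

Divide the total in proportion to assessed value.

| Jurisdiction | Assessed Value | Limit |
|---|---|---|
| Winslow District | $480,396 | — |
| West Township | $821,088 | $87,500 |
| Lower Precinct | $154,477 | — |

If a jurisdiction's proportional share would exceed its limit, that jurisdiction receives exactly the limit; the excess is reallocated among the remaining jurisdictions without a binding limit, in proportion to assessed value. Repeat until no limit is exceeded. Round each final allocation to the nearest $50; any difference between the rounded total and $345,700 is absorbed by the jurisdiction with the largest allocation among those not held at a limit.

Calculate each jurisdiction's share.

Combined assessed value = 1,455,961.
Proportional shares (ignoring caps): Winslow District 114,064.11; West Township 194,957.23; Lower Precinct 36,678.66.
Cap binds for West Township ($87,500); remaining pool $258,200 reallocated over remaining assessed value 634,873.
Redistributed shares: Winslow District 195,374.90 → $195,350; Lower Precinct 62,825.10 → $62,850.

Winslow District: $195,350 | West Township: $87,500 | Lower Precinct: $62,850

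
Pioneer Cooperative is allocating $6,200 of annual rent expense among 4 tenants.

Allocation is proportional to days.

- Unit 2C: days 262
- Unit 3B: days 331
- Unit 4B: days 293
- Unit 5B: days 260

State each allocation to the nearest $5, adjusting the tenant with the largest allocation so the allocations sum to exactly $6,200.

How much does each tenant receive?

Sum of days: 1,146.
Unrounded shares: Unit 2C 262/1,146 × $6,200 = 1,417.45; Unit 3B 331/1,146 × $6,200 = 1,790.75; Unit 4B 293/1,146 × $6,200 = 1,585.17; Unit 5B 260/1,146 × $6,200 = 1,406.63.
At nearest $5: Unit 2C $1,415; Unit 3B $1,790; Unit 4B $1,585; Unit 5B $1,405. Sum = $6,195.
Difference $6,200 − $6,195 = +$5 applied to largest allocation (Unit 3B): Unit 3B becomes $1,795.

Unit 2C: $1,415 · Unit 3B: $1,795 · Unit 4B: $1,585 · Unit 5B: $1,405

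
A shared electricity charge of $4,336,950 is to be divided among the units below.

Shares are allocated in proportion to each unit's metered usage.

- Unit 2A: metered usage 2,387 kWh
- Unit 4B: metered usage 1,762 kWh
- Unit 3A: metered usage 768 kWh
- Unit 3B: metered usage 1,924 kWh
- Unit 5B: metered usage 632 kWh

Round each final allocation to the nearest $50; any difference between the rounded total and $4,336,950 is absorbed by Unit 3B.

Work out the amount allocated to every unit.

Metered usage total: 7,473.
Pro-rata amounts: Unit 2A 2,387/7,473 × $4,336,950 = 1,385,293.68; Unit 4B 1,762/7,473 × $4,336,950 = 1,022,575.39; Unit 3A 768/7,473 × $4,336,950 = 445,708.23; Unit 3B 1,924/7,473 × $4,336,950 = 1,116,591.97; Unit 5B 632/7,473 × $4,336,950 = 366,780.73.
Rounded to nearest $50: Unit 2A $1,385,300; Unit 4B $1,022,600; Unit 3A $445,700; Unit 3B $1,116,600; Unit 5B $366,800. Sum = $4,337,000.
Difference $4,336,950 − $4,337,000 = −$50 applied to Unit 3B: Unit 3B becomes $1,116,550.

Unit 2A: $1,385,300; Unit 4B: $1,022,600; Unit 3A: $445,700; Unit 3B: $1,116,550; Unit 5B: $366,800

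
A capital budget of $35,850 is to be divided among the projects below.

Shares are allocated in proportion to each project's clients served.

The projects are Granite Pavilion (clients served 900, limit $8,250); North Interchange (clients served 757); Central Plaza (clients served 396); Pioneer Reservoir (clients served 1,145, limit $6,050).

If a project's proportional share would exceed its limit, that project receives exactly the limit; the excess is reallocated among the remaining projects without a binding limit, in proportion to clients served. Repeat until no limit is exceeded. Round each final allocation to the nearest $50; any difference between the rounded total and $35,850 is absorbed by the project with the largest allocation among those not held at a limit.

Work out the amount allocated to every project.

Granite Pavilion: $8,250; North Interchange: $14,150; Central Plaza: $7,400; Pioneer Reservoir: $6,050

Sum of clients served: 3,198.
Proportional shares (ignoring caps): Granite Pavilion 10,089.12; North Interchange 8,486.07; Central Plaza 4,439.21; Pioneer Reservoir 12,835.60.
Cap binds for Granite Pavilion ($8,250), Pioneer Reservoir ($6,050); remaining pool $21,550 reallocated over remaining clients served 1,153.
Redistributed shares: North Interchange 14,148.61 → $14,150; Central Plaza 7,401.39 → $7,400.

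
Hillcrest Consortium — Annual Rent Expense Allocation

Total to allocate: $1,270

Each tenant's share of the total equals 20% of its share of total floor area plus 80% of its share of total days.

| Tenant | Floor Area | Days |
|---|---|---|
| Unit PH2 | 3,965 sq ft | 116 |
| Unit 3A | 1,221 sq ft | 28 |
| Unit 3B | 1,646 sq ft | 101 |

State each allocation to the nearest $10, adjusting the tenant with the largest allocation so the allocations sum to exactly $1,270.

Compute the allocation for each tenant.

Floor area total 6,832; days total 245.
Composite weights (20% floor area + 80% days): Unit PH2 0.4948; Unit 3A 0.1272; Unit 3B 0.3780.
Raw shares: Unit PH2 628.46; Unit 3A 161.51; Unit 3B 480.04.
At nearest $10: Unit PH2 $630; Unit 3A $160; Unit 3B $480. Sum = $1,270.
Rounded total matches; no reconciliation needed.

Unit PH2: $630 · Unit 3A: $160 · Unit 3B: $480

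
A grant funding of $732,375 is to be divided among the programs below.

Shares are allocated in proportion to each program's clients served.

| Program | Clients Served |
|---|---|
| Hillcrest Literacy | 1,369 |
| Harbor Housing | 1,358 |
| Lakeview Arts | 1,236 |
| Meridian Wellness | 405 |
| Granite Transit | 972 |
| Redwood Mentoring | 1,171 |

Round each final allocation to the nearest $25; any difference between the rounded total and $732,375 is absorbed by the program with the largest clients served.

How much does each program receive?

Hillcrest Literacy: $154,000 | Harbor Housing: $152,750 | Lakeview Arts: $139,025 | Meridian Wellness: $45,550 | Granite Transit: $109,325 | Redwood Mentoring: $131,725

Sum of clients served: 1,369 + 1,358 + 1,236 + 405 + 972 + 1,171 = 6,511.
Raw shares: Hillcrest Literacy 153,988.85; Harbor Housing 152,751.54; Lakeview Arts 139,028.64; Meridian Wellness 45,555.50; Granite Transit 109,333.21; Redwood Mentoring 131,717.27.
At nearest $25: Hillcrest Literacy $154,000; Harbor Housing $152,750; Lakeview Arts $139,025; Meridian Wellness $45,550; Granite Transit $109,325; Redwood Mentoring $131,725. Sum = $732,375.
Rounded total matches; no reconciliation needed.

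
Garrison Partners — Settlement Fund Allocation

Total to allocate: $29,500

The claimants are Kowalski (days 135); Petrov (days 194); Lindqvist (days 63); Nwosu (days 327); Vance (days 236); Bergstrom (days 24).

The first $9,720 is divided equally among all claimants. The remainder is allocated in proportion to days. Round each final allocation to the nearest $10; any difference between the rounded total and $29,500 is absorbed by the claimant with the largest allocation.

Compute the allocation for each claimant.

Kowalski: $4,350 | Petrov: $5,540 | Lindqvist: $2,890 | Nwosu: $8,230 | Vance: $6,390 | Bergstrom: $2,100

$9,720 shared equally gives $1,620 per claimant.
Remainder $19,780 by days (total 979): Kowalski 2,727.58 → $2,730; Petrov 3,919.63 → $3,920; Lindqvist 1,272.87 → $1,270; Nwosu 6,606.80 → $6,610; Vance 4,768.21 → $4,770; Bergstrom 484.90 → $480.
Totals: Kowalski $1,620 + $2,730 = $4,350; Petrov $1,620 + $3,920 = $5,540; Lindqvist $1,620 + $1,270 = $2,890; Nwosu $1,620 + $6,610 = $8,230; Vance $1,620 + $4,770 = $6,390; Bergstrom $1,620 + $480 = $2,100.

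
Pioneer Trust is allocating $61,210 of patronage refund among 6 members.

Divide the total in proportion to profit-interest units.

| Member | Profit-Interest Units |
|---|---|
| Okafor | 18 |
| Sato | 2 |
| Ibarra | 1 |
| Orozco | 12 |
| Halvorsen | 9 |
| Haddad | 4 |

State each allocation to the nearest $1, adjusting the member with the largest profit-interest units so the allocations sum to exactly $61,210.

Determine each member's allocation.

Total profit-interest units = 46.
Pro-rata amounts: Okafor 18/46 × $61,210 = 23,951.74; Sato 2/46 × $61,210 = 2,661.30; Ibarra 1/46 × $61,210 = 1,330.65; Orozco 12/46 × $61,210 = 15,967.83; Halvorsen 9/46 × $61,210 = 11,975.87; Haddad 4/46 × $61,210 = 5,322.61.
After rounding ($1): Okafor $23,952; Sato $2,661; Ibarra $1,331; Orozco $15,968; Halvorsen $11,976; Haddad $5,323. Sum = $61,211.
Difference $61,210 − $61,211 = −$1 applied to largest profit-interest units (Okafor): Okafor becomes $23,951.

Okafor: $23,951; Sato: $2,661; Ibarra: $1,331; Orozco: $15,968; Halvorsen: $11,976; Haddad: $5,323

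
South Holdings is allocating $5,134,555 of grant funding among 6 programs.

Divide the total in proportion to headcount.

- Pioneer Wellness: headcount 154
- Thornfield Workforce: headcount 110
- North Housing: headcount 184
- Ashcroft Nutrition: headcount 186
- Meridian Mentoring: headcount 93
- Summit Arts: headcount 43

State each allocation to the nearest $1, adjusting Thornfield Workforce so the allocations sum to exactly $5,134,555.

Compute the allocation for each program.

Sum of headcount: 770.
Unrounded shares: Pioneer Wellness 154/770 × $5,134,555 = 1,026,911.00; Thornfield Workforce 110/770 × $5,134,555 = 733,507.86; North Housing 184/770 × $5,134,555 = 1,226,958.60; Ashcroft Nutrition 186/770 × $5,134,555 = 1,240,295.10; Meridian Mentoring 93/770 × $5,134,555 = 620,147.55; Summit Arts 43/770 × $5,134,555 = 286,734.89.
After rounding ($1): Pioneer Wellness $1,026,911; Thornfield Workforce $733,508; North Housing $1,226,959; Ashcroft Nutrition $1,240,295; Meridian Mentoring $620,148; Summit Arts $286,735. Sum = $5,134,556.
Difference $5,134,555 − $5,134,556 = −$1 applied to Thornfield Workforce: Thornfield Workforce becomes $733,507.

Pioneer Wellness: $1,026,911 | Thornfield Workforce: $733,507 | North Housing: $1,226,959 | Ashcroft Nutrition: $1,240,295 | Meridian Mentoring: $620,148 | Summit Arts: $286,735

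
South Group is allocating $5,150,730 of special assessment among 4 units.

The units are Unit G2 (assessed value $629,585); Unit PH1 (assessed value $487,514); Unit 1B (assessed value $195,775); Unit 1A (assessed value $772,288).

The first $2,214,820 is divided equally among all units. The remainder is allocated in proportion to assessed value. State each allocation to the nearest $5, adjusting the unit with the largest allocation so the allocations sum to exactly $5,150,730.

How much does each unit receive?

$2,214,820 shared equally gives $553,705 per unit.
Remainder $2,935,910 by assessed value (total 2,085,162): Unit G2 886,456.25 → $886,455; Unit PH1 686,420.16 → $686,420; Unit 1B 275,651.38 → $275,650; Unit 1A 1,087,382.21 → $1,087,380.
Rounding difference +$5 on remainder applied to Unit 1A.
Totals: Unit G2 $553,705 + $886,455 = $1,440,160; Unit PH1 $553,705 + $686,420 = $1,240,125; Unit 1B $553,705 + $275,650 = $829,355; Unit 1A $553,705 + $1,087,385 = $1,641,090.

Unit G2: $1,440,160 | Unit PH1: $1,240,125 | Unit 1B: $829,355 | Unit 1A: $1,641,090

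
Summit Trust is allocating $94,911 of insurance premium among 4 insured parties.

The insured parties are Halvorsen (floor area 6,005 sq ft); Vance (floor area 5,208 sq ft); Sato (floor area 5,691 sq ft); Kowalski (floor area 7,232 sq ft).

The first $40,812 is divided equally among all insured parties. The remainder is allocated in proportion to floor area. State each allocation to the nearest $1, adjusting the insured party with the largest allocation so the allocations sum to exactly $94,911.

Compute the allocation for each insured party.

$40,812 shared equally gives $10,203 per insured party.
Remainder $54,099 by floor area (total 24,136): Halvorsen 13,459.75 → $13,460; Vance 11,673.33 → $11,673; Sato 12,755.94 → $12,756; Kowalski 16,209.98 → $16,210.
Totals: Halvorsen $10,203 + $13,460 = $23,663; Vance $10,203 + $11,673 = $21,876; Sato $10,203 + $12,756 = $22,959; Kowalski $10,203 + $16,210 = $26,413.

Halvorsen: $23,663 · Vance: $21,876 · Sato: $22,959 · Kowalski: $26,413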